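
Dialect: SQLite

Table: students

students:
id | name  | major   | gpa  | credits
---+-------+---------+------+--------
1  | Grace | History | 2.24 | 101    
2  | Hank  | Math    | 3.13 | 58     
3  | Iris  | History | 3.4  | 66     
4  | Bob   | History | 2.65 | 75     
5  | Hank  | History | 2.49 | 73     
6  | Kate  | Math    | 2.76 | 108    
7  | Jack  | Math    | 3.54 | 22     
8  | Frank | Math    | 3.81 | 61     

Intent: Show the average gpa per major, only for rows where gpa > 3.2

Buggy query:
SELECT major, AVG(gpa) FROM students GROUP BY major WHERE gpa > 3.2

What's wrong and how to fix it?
Bug: WHERE cannot follow GROUP BY

Fix: Move the WHERE clause before GROUP BY

Corrected query:
SELECT major, AVG(gpa) FROM students WHERE gpa > 3.2 GROUP BY major

Result:
major   | AVG(gpa)
--------+---------
History | 3.4     
Math    | 3.675   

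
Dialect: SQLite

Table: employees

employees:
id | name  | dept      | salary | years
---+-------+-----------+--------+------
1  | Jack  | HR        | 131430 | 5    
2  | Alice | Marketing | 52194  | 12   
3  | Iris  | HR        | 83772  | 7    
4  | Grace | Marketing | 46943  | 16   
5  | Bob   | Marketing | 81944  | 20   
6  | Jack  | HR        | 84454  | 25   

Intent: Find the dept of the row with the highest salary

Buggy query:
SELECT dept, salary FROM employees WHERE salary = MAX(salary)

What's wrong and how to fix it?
Bug: WHERE is evaluated per row; an aggregate over the whole table isn't defined there

Fix: Wrap MAX in a scalar subquery so WHERE compares against a single value

Corrected query:
SELECT dept, salary FROM employees WHERE salary = (SELECT MAX(salary) FROM employees)

Result:
dept | salary
-----+-------
HR   | 131430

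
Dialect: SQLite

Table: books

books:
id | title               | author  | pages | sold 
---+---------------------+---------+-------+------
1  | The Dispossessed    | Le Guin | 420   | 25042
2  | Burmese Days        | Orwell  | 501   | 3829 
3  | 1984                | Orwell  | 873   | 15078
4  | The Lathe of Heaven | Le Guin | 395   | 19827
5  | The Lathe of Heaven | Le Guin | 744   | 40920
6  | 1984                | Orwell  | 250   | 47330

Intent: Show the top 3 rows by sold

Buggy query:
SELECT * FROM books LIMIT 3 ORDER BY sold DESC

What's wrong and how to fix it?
Bug: ORDER BY cannot follow LIMIT; LIMIT is the final clause

Fix: Sort with ORDER BY, then apply LIMIT

Corrected query:
SELECT * FROM books ORDER BY sold DESC LIMIT 3

Result:
id | title               | author  | pages | sold 
---+---------------------+---------+-------+------
6  | 1984                | Orwell  | 250   | 47330
5  | The Lathe of Heaven | Le Guin | 744   | 40920
1  | The Dispossessed    | Le Guin | 420   | 25042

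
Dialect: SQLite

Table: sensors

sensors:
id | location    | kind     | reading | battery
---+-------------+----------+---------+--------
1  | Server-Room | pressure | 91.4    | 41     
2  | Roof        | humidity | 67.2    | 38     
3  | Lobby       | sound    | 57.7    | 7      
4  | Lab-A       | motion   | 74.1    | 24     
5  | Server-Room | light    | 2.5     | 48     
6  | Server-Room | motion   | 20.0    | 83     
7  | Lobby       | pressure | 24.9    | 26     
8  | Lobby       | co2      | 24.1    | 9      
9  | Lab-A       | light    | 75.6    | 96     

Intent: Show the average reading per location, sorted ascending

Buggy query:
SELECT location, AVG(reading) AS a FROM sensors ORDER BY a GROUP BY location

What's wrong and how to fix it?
Bug: ORDER BY appears before GROUP BY; SQL clause order requires GROUP BY first

Fix: Move ORDER BY to the end, after GROUP BY

Corrected query:
SELECT location, AVG(reading) AS a FROM sensors GROUP BY location ORDER BY a

Result:
location    | a        
------------+----------
Lobby       | 35.566667
Server-Room | 37.966667
Roof        | 67.2     
Lab-A       | 74.85    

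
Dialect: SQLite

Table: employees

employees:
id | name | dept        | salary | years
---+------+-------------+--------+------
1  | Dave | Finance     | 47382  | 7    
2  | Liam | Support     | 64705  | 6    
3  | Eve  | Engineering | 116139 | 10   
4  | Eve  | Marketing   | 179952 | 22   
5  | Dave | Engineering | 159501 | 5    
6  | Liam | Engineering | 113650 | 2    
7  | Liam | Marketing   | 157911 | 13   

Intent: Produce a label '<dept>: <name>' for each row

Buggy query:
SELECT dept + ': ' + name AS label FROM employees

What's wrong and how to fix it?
Bug: '+' is numeric addition; on text columns SQLite converts them to 0 instead of concatenating

Fix: Replace + with || to concatenate text

Corrected query:
SELECT dept || ': ' || name AS label FROM employees

Result:
label            
-----------------
Finance: Dave    
Support: Liam    
Engineering: Eve 
Marketing: Eve   
Engineering: Dave
Engineering: Liam
Marketing: Liam  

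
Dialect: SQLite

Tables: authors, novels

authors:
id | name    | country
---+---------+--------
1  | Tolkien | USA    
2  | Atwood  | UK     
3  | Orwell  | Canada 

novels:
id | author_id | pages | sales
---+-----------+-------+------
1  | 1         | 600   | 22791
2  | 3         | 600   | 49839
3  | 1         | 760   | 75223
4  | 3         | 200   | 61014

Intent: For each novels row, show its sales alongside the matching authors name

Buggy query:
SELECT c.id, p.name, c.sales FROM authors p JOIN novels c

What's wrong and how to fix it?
Bug: Missing join condition: each novels row is matched to all authors rows instead of just its own

Fix: Add ON c.author_id = p.id to the JOIN

Corrected query:
SELECT c.id, p.name, c.sales FROM authors p JOIN novels c ON c.author_id = p.id

Result:
id | name    | sales
---+---------+------
1  | Tolkien | 22791
2  | Orwell  | 49839
3  | Tolkien | 75223
4  | Orwell  | 61014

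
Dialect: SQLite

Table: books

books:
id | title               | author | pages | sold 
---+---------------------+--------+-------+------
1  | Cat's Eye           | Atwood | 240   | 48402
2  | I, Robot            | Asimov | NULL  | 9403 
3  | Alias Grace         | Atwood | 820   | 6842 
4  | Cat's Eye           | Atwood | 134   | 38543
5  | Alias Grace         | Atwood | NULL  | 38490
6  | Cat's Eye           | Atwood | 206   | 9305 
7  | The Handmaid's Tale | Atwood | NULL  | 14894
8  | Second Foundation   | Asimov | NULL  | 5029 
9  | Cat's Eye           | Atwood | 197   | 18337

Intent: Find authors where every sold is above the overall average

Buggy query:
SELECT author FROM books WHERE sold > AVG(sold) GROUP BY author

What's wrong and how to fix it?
Bug: WHERE evaluates per row before aggregation, so AVG() is unavailable

Fix: Use a subquery for AVG and a HAVING MIN(...) filter so the condition holds for every row in the group

Corrected query:
SELECT author FROM books GROUP BY author HAVING MIN(sold) > (SELECT AVG(sold) FROM books)

Result:
(no rows)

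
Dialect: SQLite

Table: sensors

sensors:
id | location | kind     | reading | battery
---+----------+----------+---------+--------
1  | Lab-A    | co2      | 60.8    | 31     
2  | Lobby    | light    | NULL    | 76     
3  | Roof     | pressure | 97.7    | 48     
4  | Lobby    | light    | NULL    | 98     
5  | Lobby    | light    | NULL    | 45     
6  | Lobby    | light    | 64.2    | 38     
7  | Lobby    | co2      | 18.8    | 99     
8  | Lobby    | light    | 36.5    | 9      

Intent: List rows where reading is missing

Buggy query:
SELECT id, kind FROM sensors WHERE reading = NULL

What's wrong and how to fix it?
Bug: '= NULL' is always unknown in SQL three-valued logic, so no rows match

Fix: Replace '= NULL' with 'IS NULL'

Corrected query:
SELECT id, kind FROM sensors WHERE reading IS NULL

Result:
id | kind 
---+------
2  | light
4  | light
5  | light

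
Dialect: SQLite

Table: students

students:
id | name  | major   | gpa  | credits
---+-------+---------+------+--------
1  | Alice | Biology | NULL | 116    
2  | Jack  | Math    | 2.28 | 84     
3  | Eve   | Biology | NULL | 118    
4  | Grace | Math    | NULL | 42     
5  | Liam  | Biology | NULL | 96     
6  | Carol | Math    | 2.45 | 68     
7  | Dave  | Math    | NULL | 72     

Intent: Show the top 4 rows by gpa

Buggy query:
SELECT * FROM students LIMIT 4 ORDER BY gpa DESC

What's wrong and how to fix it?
Bug: ORDER BY cannot follow LIMIT; LIMIT is the final clause

Fix: Swap the clauses: ORDER BY first, then LIMIT

Corrected query:
SELECT * FROM students ORDER BY gpa DESC LIMIT 4

Result:
id | name  | major   | gpa  | credits
---+-------+---------+------+--------
6  | Carol | Math    | 2.45 | 68     
2  | Jack  | Math    | 2.28 | 84     
1  | Alice | Biology | NULL | 116    
3  | Eve   | Biology | NULL | 118    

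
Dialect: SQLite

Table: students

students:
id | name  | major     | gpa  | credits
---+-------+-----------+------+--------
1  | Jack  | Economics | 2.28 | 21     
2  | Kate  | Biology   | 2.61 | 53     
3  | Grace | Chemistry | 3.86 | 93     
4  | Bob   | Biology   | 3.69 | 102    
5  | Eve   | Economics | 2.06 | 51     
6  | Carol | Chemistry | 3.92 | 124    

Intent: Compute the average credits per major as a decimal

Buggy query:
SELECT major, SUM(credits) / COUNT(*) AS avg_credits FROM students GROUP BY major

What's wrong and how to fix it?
Bug: SUM(credits) and COUNT(*) are both integers; the division truncates the fractional part

Fix: Multiply by 1.0 (or CAST to REAL) to force floating-point division

Corrected query:
SELECT major, SUM(credits) * 1.0 / COUNT(*) AS avg_credits FROM students GROUP BY major

Result:
major     | avg_credits
----------+------------
Biology   | 77.5       
Chemistry | 108.5      
Economics | 36         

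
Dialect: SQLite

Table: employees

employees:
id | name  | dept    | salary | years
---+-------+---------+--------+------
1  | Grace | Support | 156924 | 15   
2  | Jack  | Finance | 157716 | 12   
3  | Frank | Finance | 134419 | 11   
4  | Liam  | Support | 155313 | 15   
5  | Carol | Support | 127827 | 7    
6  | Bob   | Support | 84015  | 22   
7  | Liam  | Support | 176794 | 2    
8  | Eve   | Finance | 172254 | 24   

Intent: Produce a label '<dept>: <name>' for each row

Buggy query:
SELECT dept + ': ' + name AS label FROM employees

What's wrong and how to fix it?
Bug: '+' is numeric addition; on text columns SQLite converts them to 0 instead of concatenating

Fix: Use the || operator for string concatenation

Corrected query:
SELECT dept || ': ' || name AS label FROM employees

Result:
label         
--------------
Support: Grace
Finance: Jack 
Finance: Frank
Support: Liam 
Support: Carol
Support: Bob  
Support: Liam 
Finance: Eve  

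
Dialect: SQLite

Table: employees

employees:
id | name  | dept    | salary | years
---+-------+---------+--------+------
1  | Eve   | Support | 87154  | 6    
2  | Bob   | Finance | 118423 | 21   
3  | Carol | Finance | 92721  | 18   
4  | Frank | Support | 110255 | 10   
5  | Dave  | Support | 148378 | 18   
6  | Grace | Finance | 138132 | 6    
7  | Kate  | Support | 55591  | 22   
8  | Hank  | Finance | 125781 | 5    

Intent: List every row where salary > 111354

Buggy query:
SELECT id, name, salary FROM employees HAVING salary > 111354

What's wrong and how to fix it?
Bug: This is a non-aggregate query (no GROUP BY, no aggregates), so in SQLite the HAVING clause is invalid here; a row-level condition belongs in WHERE

Fix: Use WHERE for row-level filtering

Corrected query:
SELECT id, name, salary FROM employees WHERE salary > 111354

Result:
id | name  | salary
---+-------+-------
2  | Bob   | 118423
5  | Dave  | 148378
6  | Grace | 138132
8  | Hank  | 125781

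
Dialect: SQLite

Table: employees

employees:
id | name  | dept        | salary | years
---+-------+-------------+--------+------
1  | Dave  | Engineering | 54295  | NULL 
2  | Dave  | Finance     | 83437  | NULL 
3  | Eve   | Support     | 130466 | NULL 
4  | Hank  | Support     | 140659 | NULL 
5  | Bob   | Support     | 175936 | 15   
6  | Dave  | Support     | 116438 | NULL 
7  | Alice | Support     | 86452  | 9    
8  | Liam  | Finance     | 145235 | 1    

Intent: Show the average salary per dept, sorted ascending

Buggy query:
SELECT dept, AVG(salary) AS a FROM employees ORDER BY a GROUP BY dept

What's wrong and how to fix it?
Bug: ORDER BY appears before GROUP BY; SQL clause order requires GROUP BY first

Fix: Move ORDER BY to the end, after GROUP BY

Corrected query:
SELECT dept, AVG(salary) AS a FROM employees GROUP BY dept ORDER BY a

Result:
dept        | a       
------------+---------
Engineering | 54295   
Finance     | 114336  
Support     | 129990.2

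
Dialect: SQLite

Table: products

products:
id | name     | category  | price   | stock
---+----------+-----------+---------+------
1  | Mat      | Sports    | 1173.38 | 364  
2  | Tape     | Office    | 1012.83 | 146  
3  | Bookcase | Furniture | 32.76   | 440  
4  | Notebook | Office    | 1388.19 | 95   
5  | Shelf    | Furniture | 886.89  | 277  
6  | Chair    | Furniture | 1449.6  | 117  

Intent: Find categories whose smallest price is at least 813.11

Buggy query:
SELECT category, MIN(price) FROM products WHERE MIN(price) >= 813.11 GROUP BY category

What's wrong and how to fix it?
Bug: MIN() in WHERE is a misuse of aggregate

Fix: Replace WHERE with HAVING after the GROUP BY

Corrected query:
SELECT category, MIN(price) FROM products GROUP BY category HAVING MIN(price) >= 813.11

Result:
category | MIN(price)
---------+-----------
Office   | 1012.83   
Sports   | 1173.38   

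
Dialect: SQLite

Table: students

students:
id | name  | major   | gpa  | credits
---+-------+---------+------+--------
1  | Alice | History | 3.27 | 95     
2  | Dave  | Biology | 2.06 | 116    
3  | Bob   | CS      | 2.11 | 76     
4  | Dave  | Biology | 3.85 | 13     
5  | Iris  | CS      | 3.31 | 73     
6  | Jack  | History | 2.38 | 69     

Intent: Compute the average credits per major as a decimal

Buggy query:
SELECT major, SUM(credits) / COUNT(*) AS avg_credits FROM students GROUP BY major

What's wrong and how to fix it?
Bug: SUM(credits) and COUNT(*) are both integers; the division truncates the fractional part

Fix: Cast one side to REAL so the division keeps the fractional part

Corrected query:
SELECT major, SUM(credits) * 1.0 / COUNT(*) AS avg_credits FROM students GROUP BY major

Result:
major   | avg_credits
--------+------------
Biology | 64.5       
CS      | 74.5       
History | 82         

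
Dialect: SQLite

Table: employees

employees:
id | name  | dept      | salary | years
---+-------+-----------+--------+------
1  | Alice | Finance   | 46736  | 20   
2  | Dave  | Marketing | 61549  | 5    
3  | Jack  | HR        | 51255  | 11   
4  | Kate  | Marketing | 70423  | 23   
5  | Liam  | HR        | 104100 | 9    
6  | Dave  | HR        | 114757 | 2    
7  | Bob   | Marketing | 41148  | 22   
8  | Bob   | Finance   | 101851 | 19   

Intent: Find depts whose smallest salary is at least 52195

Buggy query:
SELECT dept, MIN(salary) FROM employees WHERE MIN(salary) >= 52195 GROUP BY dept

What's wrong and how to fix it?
Bug: Aggregates like MIN are computed per group after WHERE runs

Fix: Replace WHERE with HAVING after the GROUP BY

Corrected query:
SELECT dept, MIN(salary) FROM employees GROUP BY dept HAVING MIN(salary) >= 52195

Result:
(no rows)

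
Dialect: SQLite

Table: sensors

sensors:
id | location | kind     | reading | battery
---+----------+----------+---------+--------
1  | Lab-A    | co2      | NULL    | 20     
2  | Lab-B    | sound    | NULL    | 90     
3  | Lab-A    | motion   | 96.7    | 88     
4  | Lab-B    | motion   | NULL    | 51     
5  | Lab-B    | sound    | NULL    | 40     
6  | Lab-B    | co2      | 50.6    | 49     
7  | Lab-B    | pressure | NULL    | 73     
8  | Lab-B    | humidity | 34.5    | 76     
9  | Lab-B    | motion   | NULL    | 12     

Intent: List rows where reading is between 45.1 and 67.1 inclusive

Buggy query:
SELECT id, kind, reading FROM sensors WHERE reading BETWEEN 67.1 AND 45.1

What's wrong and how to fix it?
Bug: The bounds are reversed; BETWEEN a AND b requires a <= b to match anything

Fix: Write BETWEEN 45.1 AND 67.1

Corrected query:
SELECT id, kind, reading FROM sensors WHERE reading BETWEEN 45.1 AND 67.1

Result:
id | kind | reading
---+------+--------
6  | co2  | 50.6   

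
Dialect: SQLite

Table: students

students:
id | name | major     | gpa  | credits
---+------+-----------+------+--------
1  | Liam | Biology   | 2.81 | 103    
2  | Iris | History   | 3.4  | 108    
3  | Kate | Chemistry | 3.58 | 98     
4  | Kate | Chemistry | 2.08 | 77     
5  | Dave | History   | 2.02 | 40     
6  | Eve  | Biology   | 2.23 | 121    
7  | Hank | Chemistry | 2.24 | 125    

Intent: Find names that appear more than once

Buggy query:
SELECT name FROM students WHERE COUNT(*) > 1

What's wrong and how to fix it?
Bug: WHERE can't reference COUNT(*); aggregates are computed after WHERE

Fix: GROUP BY name, then filter groups with HAVING COUNT(*) > 1

Corrected query:
SELECT name FROM students GROUP BY name HAVING COUNT(*) > 1

Result:
name
----
Kate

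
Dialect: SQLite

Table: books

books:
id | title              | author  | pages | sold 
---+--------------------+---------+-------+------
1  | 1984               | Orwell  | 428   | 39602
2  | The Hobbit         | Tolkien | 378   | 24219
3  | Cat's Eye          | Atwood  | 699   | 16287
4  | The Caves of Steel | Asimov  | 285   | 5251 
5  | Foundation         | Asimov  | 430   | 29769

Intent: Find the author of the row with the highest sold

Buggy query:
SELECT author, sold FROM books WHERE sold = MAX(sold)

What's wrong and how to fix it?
Bug: WHERE is evaluated per row; an aggregate over the whole table isn't defined there

Fix: Wrap MAX in a scalar subquery so WHERE compares against a single value

Corrected query:
SELECT author, sold FROM books WHERE sold = (SELECT MAX(sold) FROM books)

Result:
author | sold 
-------+------
Orwell | 39602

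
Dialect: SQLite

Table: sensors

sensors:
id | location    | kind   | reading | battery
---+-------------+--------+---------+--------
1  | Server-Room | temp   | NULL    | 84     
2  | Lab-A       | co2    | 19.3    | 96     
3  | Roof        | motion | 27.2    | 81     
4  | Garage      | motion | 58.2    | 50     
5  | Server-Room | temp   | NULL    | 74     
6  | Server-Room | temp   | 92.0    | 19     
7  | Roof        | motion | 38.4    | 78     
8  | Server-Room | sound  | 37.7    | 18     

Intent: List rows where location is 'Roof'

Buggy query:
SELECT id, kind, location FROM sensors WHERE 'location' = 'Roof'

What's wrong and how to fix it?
Bug: 'location' in single quotes is a string literal, not the column; the comparison is literal-vs-literal and never true

Fix: Reference the column as location without single quotes

Corrected query:
SELECT id, kind, location FROM sensors WHERE location = 'Roof'

Result:
id | kind   | location
---+--------+---------
3  | motion | Roof    
7  | motion | Roof    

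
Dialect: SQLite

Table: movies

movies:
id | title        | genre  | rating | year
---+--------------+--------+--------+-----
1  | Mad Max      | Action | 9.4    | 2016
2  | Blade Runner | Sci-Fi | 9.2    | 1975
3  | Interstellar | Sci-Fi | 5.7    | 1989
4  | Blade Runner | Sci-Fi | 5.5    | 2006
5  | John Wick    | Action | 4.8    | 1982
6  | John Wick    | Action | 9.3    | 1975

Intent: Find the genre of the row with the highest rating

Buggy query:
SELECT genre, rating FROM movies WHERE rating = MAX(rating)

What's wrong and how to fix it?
Bug: MAX(rating) is an aggregate and cannot be used directly in WHERE

Fix: Wrap MAX in a scalar subquery so WHERE compares against a single value

Corrected query:
SELECT genre, rating FROM movies WHERE rating = (SELECT MAX(rating) FROM movies)

Result:
genre  | rating
-------+-------
Action | 9.4   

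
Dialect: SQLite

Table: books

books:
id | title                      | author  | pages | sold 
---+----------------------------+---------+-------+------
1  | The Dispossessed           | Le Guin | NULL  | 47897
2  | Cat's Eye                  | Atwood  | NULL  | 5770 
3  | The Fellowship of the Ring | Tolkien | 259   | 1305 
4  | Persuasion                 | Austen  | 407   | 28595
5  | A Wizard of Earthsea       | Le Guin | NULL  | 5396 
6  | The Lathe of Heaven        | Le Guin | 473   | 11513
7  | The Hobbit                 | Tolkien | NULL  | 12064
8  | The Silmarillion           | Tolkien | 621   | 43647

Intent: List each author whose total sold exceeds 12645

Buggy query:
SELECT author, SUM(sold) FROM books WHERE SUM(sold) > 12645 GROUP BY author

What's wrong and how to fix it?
Bug: WHERE runs before GROUP BY, so aggregates aren't available there

Fix: Use HAVING (which filters groups after aggregation) instead of WHERE

Corrected query:
SELECT author, SUM(sold) FROM books GROUP BY author HAVING SUM(sold) > 12645

Result:
author  | SUM(sold)
--------+----------
Austen  | 28595    
Le Guin | 64806    
Tolkien | 57016    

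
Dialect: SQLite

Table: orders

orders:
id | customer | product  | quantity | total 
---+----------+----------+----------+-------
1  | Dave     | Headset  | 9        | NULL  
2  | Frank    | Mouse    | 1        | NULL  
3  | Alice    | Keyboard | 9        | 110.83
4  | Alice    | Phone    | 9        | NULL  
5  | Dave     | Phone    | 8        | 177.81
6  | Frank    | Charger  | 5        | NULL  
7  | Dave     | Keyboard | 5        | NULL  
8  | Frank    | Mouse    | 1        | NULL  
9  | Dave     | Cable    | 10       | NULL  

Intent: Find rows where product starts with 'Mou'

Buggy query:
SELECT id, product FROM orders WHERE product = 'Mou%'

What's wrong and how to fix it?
Bug: Wildcards only work with LIKE; '=' treats '%' as a literal character

Fix: Replace '=' with LIKE so 'Mou%' is treated as a pattern

Corrected query:
SELECT id, product FROM orders WHERE product LIKE 'Mou%'

Result:
id | product
---+--------
2  | Mouse  
8  | Mouse  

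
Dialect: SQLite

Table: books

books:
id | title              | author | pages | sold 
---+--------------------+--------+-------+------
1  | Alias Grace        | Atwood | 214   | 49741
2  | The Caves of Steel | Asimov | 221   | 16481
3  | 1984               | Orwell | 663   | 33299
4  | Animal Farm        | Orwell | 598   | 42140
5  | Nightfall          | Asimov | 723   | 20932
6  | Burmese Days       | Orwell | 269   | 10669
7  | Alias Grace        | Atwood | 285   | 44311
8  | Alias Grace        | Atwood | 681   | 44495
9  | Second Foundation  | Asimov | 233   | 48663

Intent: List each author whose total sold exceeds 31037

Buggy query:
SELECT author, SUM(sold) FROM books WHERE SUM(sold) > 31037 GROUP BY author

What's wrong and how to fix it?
Bug: WHERE runs before GROUP BY, so aggregates aren't available there

Fix: Move the aggregate condition to a HAVING clause

Corrected query:
SELECT author, SUM(sold) FROM books GROUP BY author HAVING SUM(sold) > 31037

Result:
author | SUM(sold)
-------+----------
Asimov | 86076    
Atwood | 138547   
Orwell | 86108    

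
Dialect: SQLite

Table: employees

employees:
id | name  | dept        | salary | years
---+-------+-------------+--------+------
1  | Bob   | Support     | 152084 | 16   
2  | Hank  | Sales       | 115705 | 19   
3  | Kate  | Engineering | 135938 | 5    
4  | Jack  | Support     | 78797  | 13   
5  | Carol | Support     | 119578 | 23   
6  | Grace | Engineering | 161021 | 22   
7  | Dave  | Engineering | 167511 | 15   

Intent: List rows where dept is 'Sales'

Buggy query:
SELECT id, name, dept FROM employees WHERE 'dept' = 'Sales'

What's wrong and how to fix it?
Bug: Single quotes denote string literals in SQL; the column name is being compared as a constant string

Fix: Remove the quotes around the column name (or use double quotes for an identifier)

Corrected query:
SELECT id, name, dept FROM employees WHERE dept = 'Sales'

Result:
id | name | dept 
---+------+------
2  | Hank | Sales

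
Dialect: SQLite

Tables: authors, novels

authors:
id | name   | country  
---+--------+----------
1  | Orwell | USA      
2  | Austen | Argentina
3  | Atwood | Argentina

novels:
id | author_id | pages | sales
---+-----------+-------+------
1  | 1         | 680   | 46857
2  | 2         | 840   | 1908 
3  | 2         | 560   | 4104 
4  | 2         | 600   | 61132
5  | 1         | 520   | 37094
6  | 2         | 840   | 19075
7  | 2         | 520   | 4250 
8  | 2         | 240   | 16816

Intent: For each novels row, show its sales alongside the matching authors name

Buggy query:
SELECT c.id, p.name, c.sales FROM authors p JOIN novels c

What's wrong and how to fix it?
Bug: JOIN with no ON clause produces a cartesian product; every novels row pairs with every authors row

Fix: Add ON c.author_id = p.id to the JOIN

Corrected query:
SELECT c.id, p.name, c.sales FROM authors p JOIN novels c ON c.author_id = p.id

Result:
id | name   | sales
---+--------+------
1  | Orwell | 46857
2  | Austen | 1908 
3  | Austen | 4104 
4  | Austen | 61132
5  | Orwell | 37094
6  | Austen | 19075
7  | Austen | 4250 
8  | Austen | 16816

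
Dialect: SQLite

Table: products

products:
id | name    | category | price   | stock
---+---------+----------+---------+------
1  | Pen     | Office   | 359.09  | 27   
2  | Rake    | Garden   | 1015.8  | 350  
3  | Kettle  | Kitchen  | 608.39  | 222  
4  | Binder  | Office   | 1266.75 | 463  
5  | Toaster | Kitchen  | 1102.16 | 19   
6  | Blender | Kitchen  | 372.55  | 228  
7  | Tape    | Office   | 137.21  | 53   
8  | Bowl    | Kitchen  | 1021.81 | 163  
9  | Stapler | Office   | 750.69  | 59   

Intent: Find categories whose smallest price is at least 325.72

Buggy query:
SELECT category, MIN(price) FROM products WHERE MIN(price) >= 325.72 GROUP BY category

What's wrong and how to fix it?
Bug: MIN() in WHERE is a misuse of aggregate

Fix: Replace WHERE with HAVING after the GROUP BY

Corrected query:
SELECT category, MIN(price) FROM products GROUP BY category HAVING MIN(price) >= 325.72

Result:
category | MIN(price)
---------+-----------
Garden   | 1015.8    
Kitchen  | 372.55    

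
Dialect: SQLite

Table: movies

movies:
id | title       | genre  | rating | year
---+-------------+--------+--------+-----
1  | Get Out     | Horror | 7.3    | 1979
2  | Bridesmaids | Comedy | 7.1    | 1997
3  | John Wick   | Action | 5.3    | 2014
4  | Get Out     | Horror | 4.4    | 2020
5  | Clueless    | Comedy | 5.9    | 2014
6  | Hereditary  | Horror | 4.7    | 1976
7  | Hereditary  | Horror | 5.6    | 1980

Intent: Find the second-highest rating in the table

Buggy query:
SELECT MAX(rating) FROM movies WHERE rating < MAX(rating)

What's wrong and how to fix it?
Bug: The inner MAX is an aggregate inside WHERE, which is not allowed

Fix: Put the inner MAX in a scalar subquery

Corrected query:
SELECT MAX(rating) FROM movies WHERE rating < (SELECT MAX(rating) FROM movies)

Result:
MAX(rating)
-----------
7.1        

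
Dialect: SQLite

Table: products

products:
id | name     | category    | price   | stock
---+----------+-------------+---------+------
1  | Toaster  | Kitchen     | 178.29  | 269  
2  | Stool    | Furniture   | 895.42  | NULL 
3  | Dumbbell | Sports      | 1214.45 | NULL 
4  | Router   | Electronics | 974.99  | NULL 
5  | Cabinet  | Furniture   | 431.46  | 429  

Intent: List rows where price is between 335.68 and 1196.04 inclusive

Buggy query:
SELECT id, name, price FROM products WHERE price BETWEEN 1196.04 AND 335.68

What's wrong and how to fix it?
Bug: The bounds are reversed; BETWEEN a AND b requires a <= b to match anything

Fix: Write BETWEEN 335.68 AND 1196.04

Corrected query:
SELECT id, name, price FROM products WHERE price BETWEEN 335.68 AND 1196.04

Result:
id | name    | price 
---+---------+-------
2  | Stool   | 895.42
4  | Router  | 974.99
5  | Cabinet | 431.46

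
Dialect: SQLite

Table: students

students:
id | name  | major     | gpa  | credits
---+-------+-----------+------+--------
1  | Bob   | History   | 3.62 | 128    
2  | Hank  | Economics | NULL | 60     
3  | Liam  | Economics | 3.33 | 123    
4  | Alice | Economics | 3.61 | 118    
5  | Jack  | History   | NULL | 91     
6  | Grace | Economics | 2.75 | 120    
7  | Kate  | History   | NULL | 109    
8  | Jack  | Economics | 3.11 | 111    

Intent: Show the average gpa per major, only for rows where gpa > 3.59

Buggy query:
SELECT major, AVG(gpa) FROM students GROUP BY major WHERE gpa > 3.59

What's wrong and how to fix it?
Bug: Row-level WHERE must come before GROUP BY in the clause order

Fix: Move the WHERE clause before GROUP BY

Corrected query:
SELECT major, AVG(gpa) FROM students WHERE gpa > 3.59 GROUP BY major

Result:
major     | AVG(gpa)
----------+---------
Economics | 3.61    
History   | 3.62    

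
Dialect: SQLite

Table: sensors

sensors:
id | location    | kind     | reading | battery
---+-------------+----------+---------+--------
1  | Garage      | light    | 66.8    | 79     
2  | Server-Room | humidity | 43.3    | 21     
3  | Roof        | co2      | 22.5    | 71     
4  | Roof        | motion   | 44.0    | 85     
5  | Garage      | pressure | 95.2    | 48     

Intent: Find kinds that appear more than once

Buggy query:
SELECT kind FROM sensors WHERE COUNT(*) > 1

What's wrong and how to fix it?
Bug: COUNT(*) is an aggregate and cannot be used in WHERE

Fix: Group first, then use HAVING for the count condition

Corrected query:
SELECT kind FROM sensors GROUP BY kind HAVING COUNT(*) > 1

Result:
(no rows)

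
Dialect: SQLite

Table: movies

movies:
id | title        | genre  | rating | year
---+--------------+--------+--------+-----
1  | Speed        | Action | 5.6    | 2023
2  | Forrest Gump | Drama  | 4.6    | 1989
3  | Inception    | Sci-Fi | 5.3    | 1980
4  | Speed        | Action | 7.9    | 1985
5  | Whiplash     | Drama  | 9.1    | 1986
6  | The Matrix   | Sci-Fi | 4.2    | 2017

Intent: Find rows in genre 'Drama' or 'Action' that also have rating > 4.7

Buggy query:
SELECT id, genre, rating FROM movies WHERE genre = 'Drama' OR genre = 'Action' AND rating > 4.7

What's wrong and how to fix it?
Bug: Without parentheses, AND is evaluated before OR, so the rating filter only applies to the 'Action' branch

Fix: Group the OR with parentheses (or use IN), then AND the threshold

Corrected query:
SELECT id, genre, rating FROM movies WHERE (genre = 'Drama' OR genre = 'Action') AND rating > 4.7

Result:
id | genre  | rating
---+--------+-------
1  | Action | 5.6   
4  | Action | 7.9   
5  | Drama  | 9.1   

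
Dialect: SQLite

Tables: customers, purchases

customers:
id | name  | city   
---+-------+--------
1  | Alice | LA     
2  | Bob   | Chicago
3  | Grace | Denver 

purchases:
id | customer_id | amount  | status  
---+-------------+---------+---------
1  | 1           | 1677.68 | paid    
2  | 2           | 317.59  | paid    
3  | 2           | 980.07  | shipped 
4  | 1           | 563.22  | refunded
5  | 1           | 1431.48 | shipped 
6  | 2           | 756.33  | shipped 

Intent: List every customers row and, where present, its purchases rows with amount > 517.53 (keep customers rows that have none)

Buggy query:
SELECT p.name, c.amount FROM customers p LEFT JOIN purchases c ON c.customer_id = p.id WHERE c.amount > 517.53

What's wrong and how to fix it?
Bug: Filtering c.amount in WHERE discards the NULL rows produced by LEFT JOIN, turning it into an inner join

Fix: Move the right-table condition into the ON clause so unmatched parents are kept

Corrected query:
SELECT p.name, c.amount FROM customers p LEFT JOIN purchases c ON c.customer_id = p.id AND c.amount > 517.53

Result:
name  | amount 
------+--------
Alice | 563.22 
Alice | 1431.48
Alice | 1677.68
Bob   | 756.33 
Bob   | 980.07 
Grace | NULL   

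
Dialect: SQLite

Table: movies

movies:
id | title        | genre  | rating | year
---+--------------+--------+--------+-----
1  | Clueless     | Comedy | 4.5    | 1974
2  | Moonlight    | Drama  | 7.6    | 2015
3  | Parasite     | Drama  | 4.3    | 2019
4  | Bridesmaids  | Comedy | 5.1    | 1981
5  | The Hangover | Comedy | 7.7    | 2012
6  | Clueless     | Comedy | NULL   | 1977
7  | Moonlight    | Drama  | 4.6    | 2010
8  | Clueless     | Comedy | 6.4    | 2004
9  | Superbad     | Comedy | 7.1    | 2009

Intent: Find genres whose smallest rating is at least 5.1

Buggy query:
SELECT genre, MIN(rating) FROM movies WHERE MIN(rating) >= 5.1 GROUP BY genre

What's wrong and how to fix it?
Bug: MIN() in WHERE is a misuse of aggregate

Fix: Replace WHERE with HAVING after the GROUP BY

Corrected query:
SELECT genre, MIN(rating) FROM movies GROUP BY genre HAVING MIN(rating) >= 5.1

Result:
(no rows)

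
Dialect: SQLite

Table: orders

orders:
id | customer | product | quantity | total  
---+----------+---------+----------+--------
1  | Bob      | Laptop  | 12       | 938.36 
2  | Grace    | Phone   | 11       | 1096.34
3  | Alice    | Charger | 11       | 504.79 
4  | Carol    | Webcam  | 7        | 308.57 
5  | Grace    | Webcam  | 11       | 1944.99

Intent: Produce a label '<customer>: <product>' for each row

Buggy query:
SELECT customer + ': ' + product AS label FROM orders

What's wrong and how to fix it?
Bug: '+' is numeric addition; on text columns SQLite converts them to 0 instead of concatenating

Fix: Replace + with || to concatenate text

Corrected query:
SELECT customer || ': ' || product AS label FROM orders

Result:
label         
--------------
Bob: Laptop   
Grace: Phone  
Alice: Charger
Carol: Webcam 
Grace: Webcam 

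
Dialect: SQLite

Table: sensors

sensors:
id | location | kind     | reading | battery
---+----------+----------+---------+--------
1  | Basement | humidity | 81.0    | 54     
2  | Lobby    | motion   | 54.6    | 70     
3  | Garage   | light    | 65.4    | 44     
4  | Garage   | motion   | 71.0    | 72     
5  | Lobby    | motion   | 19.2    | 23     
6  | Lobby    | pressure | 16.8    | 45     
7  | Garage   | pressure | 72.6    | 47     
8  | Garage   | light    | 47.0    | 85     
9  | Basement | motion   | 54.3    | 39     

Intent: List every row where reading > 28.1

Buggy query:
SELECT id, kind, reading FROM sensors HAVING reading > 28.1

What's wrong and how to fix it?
Bug: HAVING filters the output of aggregation, but this query has no GROUP BY and no aggregate functions, so SQLite rejects it (HAVING clause on a non-aggregate query); the condition here is per row

Fix: Replace HAVING with WHERE since the condition applies to individual rows

Corrected query:
SELECT id, kind, reading FROM sensors WHERE reading > 28.1

Result:
id | kind     | reading
---+----------+--------
1  | humidity | 81     
2  | motion   | 54.6   
3  | light    | 65.4   
4  | motion   | 71     
7  | pressure | 72.6   
8  | light    | 47     
9  | motion   | 54.3   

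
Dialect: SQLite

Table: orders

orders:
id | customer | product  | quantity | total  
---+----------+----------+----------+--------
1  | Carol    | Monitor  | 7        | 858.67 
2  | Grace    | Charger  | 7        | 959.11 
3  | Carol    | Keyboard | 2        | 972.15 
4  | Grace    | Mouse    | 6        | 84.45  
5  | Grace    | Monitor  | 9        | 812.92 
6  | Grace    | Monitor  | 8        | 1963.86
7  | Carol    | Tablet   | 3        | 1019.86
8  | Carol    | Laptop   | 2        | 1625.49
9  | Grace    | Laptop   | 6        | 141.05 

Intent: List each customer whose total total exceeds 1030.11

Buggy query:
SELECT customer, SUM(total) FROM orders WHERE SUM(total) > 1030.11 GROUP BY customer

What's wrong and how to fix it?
Bug: WHERE runs before GROUP BY, so aggregates aren't available there

Fix: Move the aggregate condition to a HAVING clause

Corrected query:
SELECT customer, SUM(total) FROM orders GROUP BY customer HAVING SUM(total) > 1030.11

Result:
customer | SUM(total)
---------+-----------
Carol    | 4476.17   
Grace    | 3961.39   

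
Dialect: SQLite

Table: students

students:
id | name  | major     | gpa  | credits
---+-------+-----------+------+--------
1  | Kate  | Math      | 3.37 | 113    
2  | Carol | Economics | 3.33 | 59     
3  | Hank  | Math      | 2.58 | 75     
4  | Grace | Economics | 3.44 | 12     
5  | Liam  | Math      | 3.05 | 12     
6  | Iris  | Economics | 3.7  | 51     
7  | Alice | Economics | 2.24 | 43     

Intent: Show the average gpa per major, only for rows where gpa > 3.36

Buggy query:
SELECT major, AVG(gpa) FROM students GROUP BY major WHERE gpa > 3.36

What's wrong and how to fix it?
Bug: WHERE cannot follow GROUP BY

Fix: Move the WHERE clause before GROUP BY

Corrected query:
SELECT major, AVG(gpa) FROM students WHERE gpa > 3.36 GROUP BY major

Result:
major     | AVG(gpa)
----------+---------
Economics | 3.57    
Math      | 3.37    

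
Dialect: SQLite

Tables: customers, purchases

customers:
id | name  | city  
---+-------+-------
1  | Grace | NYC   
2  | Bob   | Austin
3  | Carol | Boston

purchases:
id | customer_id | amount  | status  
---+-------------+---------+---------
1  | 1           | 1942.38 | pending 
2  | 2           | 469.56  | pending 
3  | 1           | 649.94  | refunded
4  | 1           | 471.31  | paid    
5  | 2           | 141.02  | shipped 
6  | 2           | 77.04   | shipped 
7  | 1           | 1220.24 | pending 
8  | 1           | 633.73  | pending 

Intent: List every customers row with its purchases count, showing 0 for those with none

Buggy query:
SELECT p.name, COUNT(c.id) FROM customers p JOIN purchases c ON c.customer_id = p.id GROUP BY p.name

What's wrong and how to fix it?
Bug: An inner join excludes parents with zero children

Fix: Use LEFT JOIN so parents without children still appear (COUNT(c.id) gives 0)

Corrected query:
SELECT p.name, COUNT(c.id) FROM customers p LEFT JOIN purchases c ON c.customer_id = p.id GROUP BY p.name

Result:
name  | COUNT(c.id)
------+------------
Bob   | 3          
Carol | 0          
Grace | 5          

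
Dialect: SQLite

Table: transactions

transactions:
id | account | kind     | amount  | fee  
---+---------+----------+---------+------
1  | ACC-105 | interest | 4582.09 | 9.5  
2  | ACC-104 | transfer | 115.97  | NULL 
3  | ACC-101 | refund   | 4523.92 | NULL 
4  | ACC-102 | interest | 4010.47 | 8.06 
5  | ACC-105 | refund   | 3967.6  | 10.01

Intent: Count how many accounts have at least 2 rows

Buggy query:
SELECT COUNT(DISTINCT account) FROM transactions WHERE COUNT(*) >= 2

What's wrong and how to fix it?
Bug: WHERE filters individual rows, not groups, so a group-level COUNT is invalid there

Fix: Group first with HAVING COUNT(*) >= 2, then COUNT the resulting groups

Corrected query:
SELECT COUNT(*) FROM (SELECT account FROM transactions GROUP BY account HAVING COUNT(*) >= 2)

Result:
COUNT(*)
--------
1       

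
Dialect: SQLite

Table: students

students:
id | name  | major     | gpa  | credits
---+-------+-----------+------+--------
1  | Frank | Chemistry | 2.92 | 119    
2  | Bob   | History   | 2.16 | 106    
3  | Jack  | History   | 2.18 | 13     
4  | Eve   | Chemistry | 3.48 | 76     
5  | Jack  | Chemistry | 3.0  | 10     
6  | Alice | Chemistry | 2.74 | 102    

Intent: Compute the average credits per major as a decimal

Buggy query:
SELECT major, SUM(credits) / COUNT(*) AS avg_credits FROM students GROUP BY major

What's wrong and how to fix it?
Bug: Both operands are integers, so '/' performs integer division and truncates

Fix: Cast one side to REAL so the division keeps the fractional part

Corrected query:
SELECT major, SUM(credits) * 1.0 / COUNT(*) AS avg_credits FROM students GROUP BY major

Result:
major     | avg_credits
----------+------------
Chemistry | 76.75      
History   | 59.5       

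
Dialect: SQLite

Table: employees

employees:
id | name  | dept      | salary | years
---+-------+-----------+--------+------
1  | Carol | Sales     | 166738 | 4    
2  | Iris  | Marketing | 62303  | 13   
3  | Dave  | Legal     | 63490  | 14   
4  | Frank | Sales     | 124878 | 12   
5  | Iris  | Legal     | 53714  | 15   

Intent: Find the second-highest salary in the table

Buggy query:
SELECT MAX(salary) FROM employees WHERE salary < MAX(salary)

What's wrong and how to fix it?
Bug: MAX(salary) on the right of the comparison is an aggregate-in-WHERE error

Fix: Compute the overall MAX in a subquery, then take MAX of rows below it

Corrected query:
SELECT MAX(salary) FROM employees WHERE salary < (SELECT MAX(salary) FROM employees)

Result:
MAX(salary)
-----------
124878     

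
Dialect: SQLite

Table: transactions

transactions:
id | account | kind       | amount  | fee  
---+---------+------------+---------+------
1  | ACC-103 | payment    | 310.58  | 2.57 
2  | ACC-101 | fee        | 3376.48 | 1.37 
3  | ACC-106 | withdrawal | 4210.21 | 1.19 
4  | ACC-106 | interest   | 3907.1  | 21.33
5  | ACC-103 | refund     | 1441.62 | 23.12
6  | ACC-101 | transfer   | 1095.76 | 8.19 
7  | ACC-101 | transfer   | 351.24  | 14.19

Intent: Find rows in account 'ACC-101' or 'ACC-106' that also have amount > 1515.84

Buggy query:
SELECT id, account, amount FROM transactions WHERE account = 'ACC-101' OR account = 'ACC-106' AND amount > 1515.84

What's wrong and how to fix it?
Bug: AND binds tighter than OR, so this parses as account = 'ACC-101' OR (account = 'ACC-106' AND amount > 1515.84)

Fix: Add parentheses around the OR so the AND applies to both alternatives

Corrected query:
SELECT id, account, amount FROM transactions WHERE (account = 'ACC-101' OR account = 'ACC-106') AND amount > 1515.84

Result:
id | account | amount 
---+---------+--------
2  | ACC-101 | 3376.48
3  | ACC-106 | 4210.21
4  | ACC-106 | 3907.1 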